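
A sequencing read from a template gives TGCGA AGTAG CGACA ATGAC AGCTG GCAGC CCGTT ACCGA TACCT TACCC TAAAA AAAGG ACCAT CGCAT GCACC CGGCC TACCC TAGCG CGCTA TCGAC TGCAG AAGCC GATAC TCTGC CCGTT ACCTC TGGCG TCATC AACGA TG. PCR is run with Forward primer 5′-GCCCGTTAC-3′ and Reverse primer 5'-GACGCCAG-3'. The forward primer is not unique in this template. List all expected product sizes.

The forward primer GCCCGTTAC matches the top strand at positions 29–37, 119–127.
The reverse primer's reverse complement is CTGGCGTC, matching at positions 130–137.
Each forward site pairs with the reverse site to give a product ending at position 137: sizes 109, 19 bp.

109 bp, 19 bp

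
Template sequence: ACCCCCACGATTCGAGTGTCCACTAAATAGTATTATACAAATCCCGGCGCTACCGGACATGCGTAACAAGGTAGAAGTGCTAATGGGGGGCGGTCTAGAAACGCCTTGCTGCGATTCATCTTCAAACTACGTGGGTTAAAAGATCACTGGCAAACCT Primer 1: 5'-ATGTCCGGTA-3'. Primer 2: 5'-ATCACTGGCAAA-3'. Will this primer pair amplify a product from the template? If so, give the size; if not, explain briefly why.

No product — the primers' 3' ends point away from each other.

Primer 1 (ATGTCCGGTA) has reverse complement TACCGGACAT, which matches the top strand at positions 51–60; primer 1 anneals to the top strand there with its 3' end pointing upstream toward position 51.
Primer 2 (ATCACTGGCAAA) matches the top strand directly at positions 143–154; it anneals to the bottom strand with its 3' end pointing downstream toward position 154.
The 3' ends diverge (primer 1 extends toward position 1, primer 2 toward position 157), so the primers never converge on a shared product.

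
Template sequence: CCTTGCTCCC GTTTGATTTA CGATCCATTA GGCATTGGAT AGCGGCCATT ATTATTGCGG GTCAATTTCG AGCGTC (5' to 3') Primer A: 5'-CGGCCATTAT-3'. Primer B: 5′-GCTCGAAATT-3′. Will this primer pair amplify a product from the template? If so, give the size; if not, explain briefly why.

Yes — a 31 bp product.

Primer A (CGGCCATTAT) matches the top strand at positions 43–52; it acts as a forward primer.
Primer B's reverse complement is AATTTCGAGC, matching the top strand at positions 64–73; it acts as a reverse primer.
The 3' ends face each other across positions 43–73, giving a 31 bp product.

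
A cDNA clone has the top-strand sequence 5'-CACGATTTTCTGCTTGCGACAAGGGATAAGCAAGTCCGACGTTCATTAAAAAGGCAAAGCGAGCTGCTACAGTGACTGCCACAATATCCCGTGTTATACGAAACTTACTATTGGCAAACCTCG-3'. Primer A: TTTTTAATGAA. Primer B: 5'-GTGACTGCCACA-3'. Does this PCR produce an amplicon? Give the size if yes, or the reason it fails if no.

Primer A (TTTTTAATGAA) has reverse complement TTCATTAAAAA, which matches the top strand at positions 42–52; primer A anneals to the top strand there with its 3' end pointing upstream toward position 42.
Primer B (GTGACTGCCACA) matches the top strand directly at positions 72–83; it anneals to the bottom strand with its 3' end pointing downstream toward position 83.
The 3' ends diverge (primer A extends toward position 1, primer B toward position 123), so the primers never converge on a shared product.

No product — the primers' 3' ends point away from each other.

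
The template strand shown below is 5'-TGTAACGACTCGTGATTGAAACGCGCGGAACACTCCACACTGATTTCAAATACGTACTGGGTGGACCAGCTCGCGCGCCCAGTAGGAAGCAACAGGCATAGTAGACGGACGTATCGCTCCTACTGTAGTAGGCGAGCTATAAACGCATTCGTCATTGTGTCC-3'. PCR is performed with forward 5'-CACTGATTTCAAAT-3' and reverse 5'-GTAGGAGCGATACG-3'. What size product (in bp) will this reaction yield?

86 bp

The forward primer matches the template at positions 38–51.
Taking the reverse complement of GTAGGAGCGATACG gives CGTATCGCTCCTAC, found at positions 110–123 on the template; the primer anneals here to the top strand with its 3' end pointing upstream.
Amplicon spans positions 38–123: 86 bp.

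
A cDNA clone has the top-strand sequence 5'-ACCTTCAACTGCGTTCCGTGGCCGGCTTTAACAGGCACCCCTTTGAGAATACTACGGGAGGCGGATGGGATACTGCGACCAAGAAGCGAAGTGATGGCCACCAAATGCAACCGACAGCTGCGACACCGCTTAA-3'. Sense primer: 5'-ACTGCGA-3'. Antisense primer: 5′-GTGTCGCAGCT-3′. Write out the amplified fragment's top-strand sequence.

Forward primer ACTGCGA is found on the top strand at positions 72–78.
Taking the reverse complement of GTGTCGCAGCT gives AGCTGCGACAC, found at positions 116–126 on the template; the primer anneals here to the top strand with its 3' end pointing upstream.
The product is the template from position 72 through 126 (55 bp).

5'-ACTGCGACCAAGAAGCGAAGTGATGGCCACCAAATGCAACCGACAGCTGCGACAC-3'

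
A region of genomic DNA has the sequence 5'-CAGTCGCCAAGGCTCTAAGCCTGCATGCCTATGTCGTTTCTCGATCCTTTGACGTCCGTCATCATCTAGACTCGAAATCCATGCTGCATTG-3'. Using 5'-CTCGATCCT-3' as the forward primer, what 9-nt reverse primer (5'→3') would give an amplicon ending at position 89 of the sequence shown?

5'-ATGCAGCAT-3'

The forward primer binds at positions 40–48; the product's 3' end on the top strand is position 89.
The reverse primer anneals to the top strand over positions 81–89, i.e. to ATGCTGCAT.
Its sequence written 5'→3' is the reverse complement: ATGCAGCAT.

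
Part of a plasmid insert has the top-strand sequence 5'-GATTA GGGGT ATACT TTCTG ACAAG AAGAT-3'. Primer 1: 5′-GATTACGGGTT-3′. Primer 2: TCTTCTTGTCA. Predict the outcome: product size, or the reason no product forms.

Primer 1 (GATTACGGGTT) does not match the top strand, and its reverse complement AACCCGTAATC does not match either.
With no annealing site for primer 1, no amplification occurs.

No product — primer 1 has no binding site in the template.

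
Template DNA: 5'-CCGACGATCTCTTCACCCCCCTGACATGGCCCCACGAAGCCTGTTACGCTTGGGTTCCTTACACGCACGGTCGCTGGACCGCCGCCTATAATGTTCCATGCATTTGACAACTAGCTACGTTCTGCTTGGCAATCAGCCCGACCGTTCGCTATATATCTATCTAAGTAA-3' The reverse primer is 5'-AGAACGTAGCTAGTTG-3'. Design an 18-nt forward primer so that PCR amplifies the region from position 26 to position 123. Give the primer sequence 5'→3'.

5'-ATGGCCCCACGAAGCCTG-3'

The reverse primer's reverse complement CAACTAGCTACGTTCT matches the template at positions 108–123; the product starts at position 26.
The forward primer is identical to the top strand over positions 26–43: ATGGCCCCACGAAGCCTG.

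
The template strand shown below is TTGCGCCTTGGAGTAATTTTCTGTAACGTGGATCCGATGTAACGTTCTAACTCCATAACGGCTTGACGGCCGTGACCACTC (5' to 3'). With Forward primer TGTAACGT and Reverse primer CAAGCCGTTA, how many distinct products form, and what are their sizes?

The forward primer TGTAACGT matches the top strand at positions 22–29, 38–45.
The reverse primer's reverse complement is TAACGGCTTG, matching at positions 56–65.
Each forward site pairs with the reverse site to give a product ending at position 65: sizes 44, 28 bp.

Two products: 44 bp, 28 bp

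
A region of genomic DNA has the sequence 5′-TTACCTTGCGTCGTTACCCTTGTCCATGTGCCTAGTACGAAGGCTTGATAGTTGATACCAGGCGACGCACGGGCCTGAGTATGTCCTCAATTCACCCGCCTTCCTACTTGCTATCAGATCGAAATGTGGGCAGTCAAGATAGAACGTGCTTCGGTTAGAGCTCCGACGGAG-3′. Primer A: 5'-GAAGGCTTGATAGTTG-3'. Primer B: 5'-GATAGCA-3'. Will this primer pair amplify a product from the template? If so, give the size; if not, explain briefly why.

Yes — a 77 bp product.

Primer A (GAAGGCTTGATAGTTG) matches the top strand at positions 39–54; it acts as a forward primer.
Primer B's reverse complement is TGCTATC, matching the top strand at positions 109–115; it acts as a reverse primer.
The 3' ends face each other across positions 39–115, giving a 77 bp product.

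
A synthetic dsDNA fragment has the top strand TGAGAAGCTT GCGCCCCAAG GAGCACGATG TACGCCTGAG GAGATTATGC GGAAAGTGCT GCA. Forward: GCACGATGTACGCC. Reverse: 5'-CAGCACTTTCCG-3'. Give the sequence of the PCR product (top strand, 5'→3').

5'-GCACGATGTACGCCTGAGGAGATTATGCGGAAAGTGCTG-3'

The forward primer matches the template at positions 23–36.
Taking the reverse complement of CAGCACTTTCCG gives CGGAAAGTGCTG, found at positions 50–61 on the template; the primer anneals here to the top strand with its 3' end pointing upstream.
The product is the template from position 23 through 61 (39 bp).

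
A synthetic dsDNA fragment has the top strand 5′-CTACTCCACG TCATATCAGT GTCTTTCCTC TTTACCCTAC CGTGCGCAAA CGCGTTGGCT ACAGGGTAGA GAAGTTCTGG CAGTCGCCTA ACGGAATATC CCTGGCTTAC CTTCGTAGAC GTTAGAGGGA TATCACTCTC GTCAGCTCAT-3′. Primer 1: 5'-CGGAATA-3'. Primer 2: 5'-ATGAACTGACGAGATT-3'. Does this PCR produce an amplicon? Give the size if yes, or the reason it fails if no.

Primer 2 (ATGAACTGACGAGATT) does not match the top strand, and its reverse complement AATCTCGTCAGTTCAT does not match either.
With no annealing site for primer 2, no amplification occurs.

No product — primer 2 has no binding site in the template.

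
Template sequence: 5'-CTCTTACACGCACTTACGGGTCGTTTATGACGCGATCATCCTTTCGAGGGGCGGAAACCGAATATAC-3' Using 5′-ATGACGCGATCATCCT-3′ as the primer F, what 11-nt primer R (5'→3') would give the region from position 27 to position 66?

5'-TATATTCGGTT-3'

The product's 3' end on the top strand is position 66.
The reverse primer anneals to the top strand over positions 56–66, i.e. to AACCGAATATA.
Its sequence written 5'→3' is the reverse complement: TATATTCGGTT.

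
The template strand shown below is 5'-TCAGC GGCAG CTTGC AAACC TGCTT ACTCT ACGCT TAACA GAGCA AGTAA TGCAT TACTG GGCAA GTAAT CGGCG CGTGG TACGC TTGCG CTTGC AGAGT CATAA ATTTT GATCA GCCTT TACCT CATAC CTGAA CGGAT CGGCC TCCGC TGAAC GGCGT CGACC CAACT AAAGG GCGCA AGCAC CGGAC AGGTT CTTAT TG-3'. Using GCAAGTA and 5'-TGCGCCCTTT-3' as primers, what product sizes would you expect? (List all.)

The forward primer GCAAGTA matches the top strand at positions 43–49, 62–68.
The reverse primer's reverse complement is AAAGGGCGCA, matching at positions 171–180.
Each forward site pairs with the reverse site to give a product ending at position 180: sizes 138, 119 bp.

138 bp, 119 bp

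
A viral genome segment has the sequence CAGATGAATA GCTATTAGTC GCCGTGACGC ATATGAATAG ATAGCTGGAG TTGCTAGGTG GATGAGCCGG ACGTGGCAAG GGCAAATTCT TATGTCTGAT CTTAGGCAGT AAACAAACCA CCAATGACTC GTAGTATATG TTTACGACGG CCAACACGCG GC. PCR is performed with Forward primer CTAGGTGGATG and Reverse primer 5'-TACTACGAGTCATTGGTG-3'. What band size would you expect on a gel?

Scanning the template, CTAGGTGGATG occurs at positions 54–64; this primer anneals to the bottom strand there with its 3' end pointing downstream.
Reverse complement of the reverse primer: CACCAATGACTCGTAGTA. This occurs on the top strand at positions 119–136.
Amplicon spans positions 54–136: 83 bp.

83 bp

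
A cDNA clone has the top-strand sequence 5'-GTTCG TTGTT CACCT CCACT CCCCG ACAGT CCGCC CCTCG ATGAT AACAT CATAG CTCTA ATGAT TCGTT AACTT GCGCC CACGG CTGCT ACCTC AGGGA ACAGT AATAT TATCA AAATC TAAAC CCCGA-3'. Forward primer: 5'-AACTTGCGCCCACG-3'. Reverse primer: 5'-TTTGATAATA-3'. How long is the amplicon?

47 bp

The forward primer matches the template at positions 71–84.
The reverse primer's reverse complement is TATTATCAAA, which matches the template at positions 108–117.
Product length = (reverse-primer end) − (forward-primer start) + 1 = 117 − 71 + 1 = 47 bp.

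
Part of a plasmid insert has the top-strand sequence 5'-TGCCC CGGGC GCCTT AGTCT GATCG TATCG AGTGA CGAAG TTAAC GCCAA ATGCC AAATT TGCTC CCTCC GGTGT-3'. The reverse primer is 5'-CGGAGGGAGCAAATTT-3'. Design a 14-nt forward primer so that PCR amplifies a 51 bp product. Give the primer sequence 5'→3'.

The reverse primer's reverse complement AAATTTGCTCCCTCCG matches the template at positions 56–71, so the product ends at position 71.
A 51 bp product then starts at position 71 − 51 + 1 = 21.
The forward primer is identical to the top strand there: GATCGTATCGAGTG.

5'-GATCGTATCGAGTG-3'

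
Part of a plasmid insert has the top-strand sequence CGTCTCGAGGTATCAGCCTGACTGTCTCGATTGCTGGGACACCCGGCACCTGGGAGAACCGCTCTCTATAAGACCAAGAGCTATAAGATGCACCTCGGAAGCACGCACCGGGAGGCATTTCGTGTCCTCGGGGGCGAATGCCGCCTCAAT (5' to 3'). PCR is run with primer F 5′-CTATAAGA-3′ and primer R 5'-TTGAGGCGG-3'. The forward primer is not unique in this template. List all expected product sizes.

84 bp, 69 bp

The forward primer CTATAAGA matches the top strand at positions 66–73, 81–88.
The reverse primer's reverse complement is CCGCCTCAA, matching at positions 141–149.
Each forward site pairs with the reverse site to give a product ending at position 149: sizes 84, 69 bp.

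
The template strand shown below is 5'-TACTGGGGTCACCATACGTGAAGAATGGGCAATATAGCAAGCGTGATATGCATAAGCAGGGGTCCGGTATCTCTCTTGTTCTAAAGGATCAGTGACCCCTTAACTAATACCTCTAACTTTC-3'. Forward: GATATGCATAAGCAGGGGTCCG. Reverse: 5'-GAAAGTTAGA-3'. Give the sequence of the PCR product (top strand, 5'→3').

5'-GATATGCATAAGCAGGGGTCCGGTATCTCTCTTGTTCTAAAGGATCAGTGACCCCTTAACTAATACCTCTAACTTTC-3'

Scanning the template, GATATGCATAAGCAGGGGTCCG occurs at positions 45–66; this primer anneals to the bottom strand there with its 3' end pointing downstream.
The reverse primer's reverse complement is TCTAACTTTC, which matches the template at positions 112–121.
The product is the template from position 45 through 121 (77 bp).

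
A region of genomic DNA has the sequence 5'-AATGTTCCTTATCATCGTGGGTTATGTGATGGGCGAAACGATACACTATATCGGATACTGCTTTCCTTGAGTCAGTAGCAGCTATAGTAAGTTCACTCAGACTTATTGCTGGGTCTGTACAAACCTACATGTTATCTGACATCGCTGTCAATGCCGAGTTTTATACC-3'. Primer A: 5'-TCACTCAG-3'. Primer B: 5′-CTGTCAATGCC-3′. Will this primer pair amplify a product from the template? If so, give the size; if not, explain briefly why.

No product — both primers anneal to the same strand and extend in the same direction.

Primer A (TCACTCAG) matches the top strand at positions 93–100 (3' end points downstream).
Primer B (CTGTCAATGCC) also matches the top strand directly, at positions 145–155 — its reverse complement GGCATTGACAG is not present.
Both primers anneal to the bottom strand with 3' ends pointing the same way, so neither can prime synthesis back toward the other.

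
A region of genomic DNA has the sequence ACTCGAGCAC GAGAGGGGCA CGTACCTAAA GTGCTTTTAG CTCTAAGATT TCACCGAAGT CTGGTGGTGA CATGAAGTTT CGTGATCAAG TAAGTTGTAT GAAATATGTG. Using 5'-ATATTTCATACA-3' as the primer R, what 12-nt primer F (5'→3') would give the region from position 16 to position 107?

5'-GGGCACGTACCT-3'

The reverse primer's reverse complement TGTATGAAATAT matches the template at positions 96–107; the product starts at position 16.
The forward primer is identical to the top strand over positions 16–27: GGGCACGTACCT.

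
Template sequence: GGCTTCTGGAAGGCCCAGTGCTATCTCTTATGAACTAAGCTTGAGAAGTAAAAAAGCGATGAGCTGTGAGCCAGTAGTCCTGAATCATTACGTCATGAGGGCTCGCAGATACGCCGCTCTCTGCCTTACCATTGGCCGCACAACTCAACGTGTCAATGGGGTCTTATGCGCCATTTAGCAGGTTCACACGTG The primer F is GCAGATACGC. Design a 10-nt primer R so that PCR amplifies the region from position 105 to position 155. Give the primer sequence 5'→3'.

5'-TGACACGTTG-3'

The product's 3' end on the top strand is position 155.
The reverse primer anneals to the top strand over positions 146–155, i.e. to CAACGTGTCA.
Its sequence written 5'→3' is the reverse complement: TGACACGTTG.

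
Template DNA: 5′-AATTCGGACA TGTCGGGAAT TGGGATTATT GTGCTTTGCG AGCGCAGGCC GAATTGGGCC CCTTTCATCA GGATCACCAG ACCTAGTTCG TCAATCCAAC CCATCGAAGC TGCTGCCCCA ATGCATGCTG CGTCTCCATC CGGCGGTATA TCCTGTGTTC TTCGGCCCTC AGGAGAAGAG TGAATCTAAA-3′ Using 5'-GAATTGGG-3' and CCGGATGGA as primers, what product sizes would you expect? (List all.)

The forward primer GAATTGGG matches the top strand at positions 17–24, 51–58.
The reverse primer's reverse complement is TCCATCCGG, matching at positions 135–143.
Each forward site pairs with the reverse site to give a product ending at position 143: sizes 127, 93 bp.

127 bp, 93 bp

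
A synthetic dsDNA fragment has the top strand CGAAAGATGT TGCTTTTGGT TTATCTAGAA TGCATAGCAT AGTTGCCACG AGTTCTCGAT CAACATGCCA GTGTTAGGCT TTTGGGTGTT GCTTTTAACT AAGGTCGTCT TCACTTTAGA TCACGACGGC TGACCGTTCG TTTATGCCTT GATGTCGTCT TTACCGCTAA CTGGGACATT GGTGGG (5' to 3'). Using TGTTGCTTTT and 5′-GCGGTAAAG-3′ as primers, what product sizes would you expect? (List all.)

160 bp, 81 bp

The forward primer TGTTGCTTTT matches the top strand at positions 8–17, 87–96.
The reverse primer's reverse complement is CTTTACCGC, matching at positions 159–167.
Each forward site pairs with the reverse site to give a product ending at position 167: sizes 160, 81 bp.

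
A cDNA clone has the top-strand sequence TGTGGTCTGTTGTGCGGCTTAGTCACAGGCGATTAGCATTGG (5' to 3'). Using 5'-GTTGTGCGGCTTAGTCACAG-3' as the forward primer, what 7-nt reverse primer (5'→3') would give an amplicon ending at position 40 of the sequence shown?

The forward primer binds at positions 9–28; the product's 3' end on the top strand is position 40.
The reverse primer anneals to the top strand over positions 34–40, i.e. to TAGCATT.
Its sequence written 5'→3' is the reverse complement: AATGCTA.

5'-AATGCTA-3'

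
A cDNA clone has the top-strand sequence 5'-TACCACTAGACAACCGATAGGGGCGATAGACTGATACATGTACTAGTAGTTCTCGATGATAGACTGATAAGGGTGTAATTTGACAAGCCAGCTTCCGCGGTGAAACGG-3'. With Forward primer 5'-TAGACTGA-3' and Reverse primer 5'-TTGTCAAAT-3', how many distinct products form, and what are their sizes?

The forward primer TAGACTGA matches the top strand at positions 27–34, 60–67.
The reverse primer's reverse complement is ATTTGACAA, matching at positions 78–86.
Each forward site pairs with the reverse site to give a product ending at position 86: sizes 60, 27 bp.

Two products: 60 bp, 27 bp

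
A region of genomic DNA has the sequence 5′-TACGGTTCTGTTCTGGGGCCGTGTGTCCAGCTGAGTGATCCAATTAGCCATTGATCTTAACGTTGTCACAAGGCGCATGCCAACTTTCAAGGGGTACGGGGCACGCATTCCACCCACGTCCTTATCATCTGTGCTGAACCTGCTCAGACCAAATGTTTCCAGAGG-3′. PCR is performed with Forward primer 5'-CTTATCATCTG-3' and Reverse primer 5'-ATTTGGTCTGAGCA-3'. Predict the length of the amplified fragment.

Forward primer CTTATCATCTG is found on the top strand at positions 121–131.
Reverse complement of the reverse primer: TGCTCAGACCAAAT. This occurs on the top strand at positions 141–154.
Product length = (reverse-primer end) − (forward-primer start) + 1 = 154 − 121 + 1 = 34 bp.

34 bp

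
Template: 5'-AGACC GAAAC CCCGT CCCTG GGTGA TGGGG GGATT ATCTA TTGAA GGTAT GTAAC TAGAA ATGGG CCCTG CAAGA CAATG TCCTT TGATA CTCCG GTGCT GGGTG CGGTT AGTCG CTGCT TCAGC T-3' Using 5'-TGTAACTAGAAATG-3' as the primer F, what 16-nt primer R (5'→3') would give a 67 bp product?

5'-GCGACTAACCGCACCC-3'

The forward primer binds at positions 50–63, so a 67 bp product ends at position 50 + 67 − 1 = 116.
The reverse primer anneals to the top strand over positions 101–116, i.e. to GGGTGCGGTTAGTCGC.
Its sequence written 5'→3' is the reverse complement: GCGACTAACCGCACCC.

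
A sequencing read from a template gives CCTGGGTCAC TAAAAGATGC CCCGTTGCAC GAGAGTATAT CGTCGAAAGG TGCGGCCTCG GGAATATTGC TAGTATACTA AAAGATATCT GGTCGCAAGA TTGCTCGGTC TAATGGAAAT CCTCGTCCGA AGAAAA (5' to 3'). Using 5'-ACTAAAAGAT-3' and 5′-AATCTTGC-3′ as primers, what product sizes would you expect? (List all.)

94 bp, 26 bp

The forward primer ACTAAAAGAT matches the top strand at positions 9–18, 77–86.
The reverse primer's reverse complement is GCAAGATT, matching at positions 95–102.
Each forward site pairs with the reverse site to give a product ending at position 102: sizes 94, 26 bp.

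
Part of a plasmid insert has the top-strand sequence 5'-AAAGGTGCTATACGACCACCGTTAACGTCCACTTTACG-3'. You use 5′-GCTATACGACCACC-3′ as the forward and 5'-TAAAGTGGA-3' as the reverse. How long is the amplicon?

30 bp

The forward primer matches the template at positions 7–20.
The reverse primer's reverse complement is TCCACTTTA, which matches the template at positions 28–36.
Amplicon spans positions 7–36: 30 bp.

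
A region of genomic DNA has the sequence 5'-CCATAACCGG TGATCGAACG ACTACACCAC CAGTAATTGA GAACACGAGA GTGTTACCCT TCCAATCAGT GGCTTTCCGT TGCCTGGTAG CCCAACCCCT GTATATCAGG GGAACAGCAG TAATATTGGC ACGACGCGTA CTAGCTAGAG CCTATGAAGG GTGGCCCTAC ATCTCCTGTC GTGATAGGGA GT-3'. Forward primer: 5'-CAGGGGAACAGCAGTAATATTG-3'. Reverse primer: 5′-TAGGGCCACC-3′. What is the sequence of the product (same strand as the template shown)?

5'-CAGGGGAACAGCAGTAATATTGGCACGACGCGTACTAGCTAGAGCCTATGAAGGGTGGCCCTA-3'

The forward primer matches the template at positions 107–128.
Taking the reverse complement of TAGGGCCACC gives GGTGGCCCTA, found at positions 160–169 on the template; the primer anneals here to the top strand with its 3' end pointing upstream.
The product is the template from position 107 through 169 (63 bp).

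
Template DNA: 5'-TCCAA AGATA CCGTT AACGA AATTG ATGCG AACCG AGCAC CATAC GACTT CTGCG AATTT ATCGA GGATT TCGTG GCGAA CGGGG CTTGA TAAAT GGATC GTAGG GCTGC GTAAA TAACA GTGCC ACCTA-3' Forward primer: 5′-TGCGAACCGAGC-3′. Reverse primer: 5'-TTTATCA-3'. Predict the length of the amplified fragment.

68 bp

The forward primer matches the template at positions 27–38.
Taking the reverse complement of TTTATCA gives TGATAAA, found at positions 88–94 on the template; the primer anneals here to the top strand with its 3' end pointing upstream.
The product runs from position 27 to position 94, so its length is 94 − 27 + 1 = 68 bp.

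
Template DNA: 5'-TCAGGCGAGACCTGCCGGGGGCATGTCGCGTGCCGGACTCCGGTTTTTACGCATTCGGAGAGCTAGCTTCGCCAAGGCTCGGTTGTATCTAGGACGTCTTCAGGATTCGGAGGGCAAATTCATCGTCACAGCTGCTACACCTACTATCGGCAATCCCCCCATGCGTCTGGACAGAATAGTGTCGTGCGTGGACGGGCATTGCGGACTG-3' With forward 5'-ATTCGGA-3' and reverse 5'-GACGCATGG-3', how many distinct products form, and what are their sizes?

Two products: 115 bp, 63 bp

The forward primer ATTCGGA matches the top strand at positions 53–59, 105–111.
The reverse primer's reverse complement is CCATGCGTC, matching at positions 159–167.
Each forward site pairs with the reverse site to give a product ending at position 167: sizes 115, 63 bp.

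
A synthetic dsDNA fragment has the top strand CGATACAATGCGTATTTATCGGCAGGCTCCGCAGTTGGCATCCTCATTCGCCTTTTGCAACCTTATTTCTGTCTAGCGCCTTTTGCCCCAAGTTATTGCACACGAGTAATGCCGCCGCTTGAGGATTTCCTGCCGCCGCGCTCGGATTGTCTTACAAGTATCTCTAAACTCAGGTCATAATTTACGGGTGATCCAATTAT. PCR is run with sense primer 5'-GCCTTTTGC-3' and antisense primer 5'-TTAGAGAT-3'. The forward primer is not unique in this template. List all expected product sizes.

The forward primer GCCTTTTGC matches the top strand at positions 50–58, 78–86.
The reverse primer's reverse complement is ATCTCTAA, matching at positions 160–167.
Each forward site pairs with the reverse site to give a product ending at position 167: sizes 118, 90 bp.

118 bp, 90 bp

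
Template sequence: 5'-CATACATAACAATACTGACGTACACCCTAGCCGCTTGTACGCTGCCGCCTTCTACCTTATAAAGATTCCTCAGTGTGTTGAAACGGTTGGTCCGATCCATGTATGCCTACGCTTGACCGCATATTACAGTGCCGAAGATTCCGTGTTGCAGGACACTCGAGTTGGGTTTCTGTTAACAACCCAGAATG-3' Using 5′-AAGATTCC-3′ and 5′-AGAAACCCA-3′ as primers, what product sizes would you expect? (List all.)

110 bp, 37 bp

The forward primer AAGATTCC matches the top strand at positions 62–69, 135–142.
The reverse primer's reverse complement is TGGGTTTCT, matching at positions 163–171.
Each forward site pairs with the reverse site to give a product ending at position 171: sizes 110, 37 bp.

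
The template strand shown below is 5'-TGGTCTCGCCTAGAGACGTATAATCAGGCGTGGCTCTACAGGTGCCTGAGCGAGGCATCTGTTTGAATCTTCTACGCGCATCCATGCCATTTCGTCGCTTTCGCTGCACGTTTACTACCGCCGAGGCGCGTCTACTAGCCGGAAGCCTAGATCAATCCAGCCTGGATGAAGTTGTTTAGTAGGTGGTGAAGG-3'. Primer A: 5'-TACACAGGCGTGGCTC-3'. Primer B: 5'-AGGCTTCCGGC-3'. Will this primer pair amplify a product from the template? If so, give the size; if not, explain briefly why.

Primer A (TACACAGGCGTGGCTC) does not match the top strand, and its reverse complement GAGCCACGCCTGTGTA does not match either.
With no annealing site for primer A, no amplification occurs.

No product — primer A has no binding site in the template.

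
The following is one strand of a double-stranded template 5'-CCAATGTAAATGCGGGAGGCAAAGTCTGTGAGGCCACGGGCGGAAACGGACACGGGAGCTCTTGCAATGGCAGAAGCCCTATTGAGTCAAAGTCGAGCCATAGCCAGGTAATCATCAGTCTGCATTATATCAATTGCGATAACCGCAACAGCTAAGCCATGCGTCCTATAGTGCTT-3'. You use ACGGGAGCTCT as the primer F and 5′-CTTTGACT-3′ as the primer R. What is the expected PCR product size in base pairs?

41 bp

Forward primer ACGGGAGCTCT is found on the top strand at positions 52–62.
Reverse complement of the reverse primer: AGTCAAAG. This occurs on the top strand at positions 85–92.
The product runs from position 52 to position 92, so its length is 92 − 52 + 1 = 41 bp.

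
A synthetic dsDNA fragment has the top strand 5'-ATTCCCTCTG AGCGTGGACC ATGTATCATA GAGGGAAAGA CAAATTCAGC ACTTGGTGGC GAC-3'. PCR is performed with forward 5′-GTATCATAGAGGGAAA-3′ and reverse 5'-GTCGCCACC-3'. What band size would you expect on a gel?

41 bp

The forward primer matches the template at positions 23–38.
Reverse complement of the reverse primer: GGTGGCGAC. This occurs on the top strand at positions 55–63.
The product runs from position 23 to position 63, so its length is 63 − 23 + 1 = 41 bp.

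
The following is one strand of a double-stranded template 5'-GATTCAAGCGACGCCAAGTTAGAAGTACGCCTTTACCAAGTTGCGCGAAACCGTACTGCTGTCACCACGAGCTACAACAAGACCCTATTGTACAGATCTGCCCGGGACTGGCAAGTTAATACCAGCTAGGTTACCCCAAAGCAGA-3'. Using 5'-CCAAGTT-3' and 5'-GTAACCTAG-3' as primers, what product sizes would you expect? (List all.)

121 bp, 99 bp

The forward primer CCAAGTT matches the top strand at positions 14–20, 36–42.
The reverse primer's reverse complement is CTAGGTTAC, matching at positions 126–134.
Each forward site pairs with the reverse site to give a product ending at position 134: sizes 121, 99 bp.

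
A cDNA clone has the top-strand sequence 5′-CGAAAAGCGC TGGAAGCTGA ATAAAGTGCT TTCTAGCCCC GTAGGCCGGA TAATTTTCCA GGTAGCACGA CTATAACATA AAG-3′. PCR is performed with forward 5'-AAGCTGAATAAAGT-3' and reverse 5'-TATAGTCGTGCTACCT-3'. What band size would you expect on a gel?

62 bp

The forward primer matches the template at positions 14–27.
Reverse complement of the reverse primer: AGGTAGCACGACTATA. This occurs on the top strand at positions 60–75.
Product length = (reverse-primer end) − (forward-primer start) + 1 = 75 − 14 + 1 = 62 bp.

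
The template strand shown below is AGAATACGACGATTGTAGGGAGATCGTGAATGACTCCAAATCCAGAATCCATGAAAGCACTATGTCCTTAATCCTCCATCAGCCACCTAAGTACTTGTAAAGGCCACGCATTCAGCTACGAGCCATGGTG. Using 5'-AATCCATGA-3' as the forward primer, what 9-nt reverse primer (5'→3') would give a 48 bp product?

5'-TACTTAGGT-3'

The forward primer binds at positions 46–54, so a 48 bp product ends at position 46 + 48 − 1 = 93.
The reverse primer anneals to the top strand over positions 85–93, i.e. to ACCTAAGTA.
Its sequence written 5'→3' is the reverse complement: TACTTAGGT.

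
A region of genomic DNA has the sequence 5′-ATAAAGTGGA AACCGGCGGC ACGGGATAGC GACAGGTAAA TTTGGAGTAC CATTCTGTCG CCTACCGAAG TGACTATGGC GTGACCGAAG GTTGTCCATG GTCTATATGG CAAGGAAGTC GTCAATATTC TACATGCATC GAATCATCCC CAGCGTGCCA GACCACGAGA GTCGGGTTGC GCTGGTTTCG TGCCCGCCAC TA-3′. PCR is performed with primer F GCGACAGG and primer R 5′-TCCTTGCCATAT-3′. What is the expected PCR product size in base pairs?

88 bp

Scanning the template, GCGACAGG occurs at positions 29–36; this primer anneals to the bottom strand there with its 3' end pointing downstream.
Taking the reverse complement of TCCTTGCCATAT gives ATATGGCAAGGA, found at positions 105–116 on the template; the primer anneals here to the top strand with its 3' end pointing upstream.
The product runs from position 29 to position 116, so its length is 116 − 29 + 1 = 88 bp.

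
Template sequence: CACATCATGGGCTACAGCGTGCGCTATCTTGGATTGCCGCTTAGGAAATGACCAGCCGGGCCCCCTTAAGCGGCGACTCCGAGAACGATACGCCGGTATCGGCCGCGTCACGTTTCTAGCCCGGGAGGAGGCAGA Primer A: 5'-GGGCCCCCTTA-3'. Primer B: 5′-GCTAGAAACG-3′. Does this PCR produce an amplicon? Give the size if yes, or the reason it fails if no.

Yes — a 63 bp product.

Primer A (GGGCCCCCTTA) matches the top strand at positions 58–68; it acts as a forward primer.
Primer B's reverse complement is CGTTTCTAGC, matching the top strand at positions 111–120; it acts as a reverse primer.
The 3' ends face each other across positions 58–120, giving a 63 bp product.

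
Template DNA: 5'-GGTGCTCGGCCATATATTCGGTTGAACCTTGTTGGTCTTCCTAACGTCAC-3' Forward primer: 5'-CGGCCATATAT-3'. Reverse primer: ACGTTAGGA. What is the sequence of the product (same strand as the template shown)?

5'-CGGCCATATATTCGGTTGAACCTTGTTGGTCTTCCTAACGT-3'

Forward primer CGGCCATATAT is found on the top strand at positions 7–17.
Reverse complement of the reverse primer: TCCTAACGT. This occurs on the top strand at positions 39–47.
The product is the template from position 7 through 47 (41 bp).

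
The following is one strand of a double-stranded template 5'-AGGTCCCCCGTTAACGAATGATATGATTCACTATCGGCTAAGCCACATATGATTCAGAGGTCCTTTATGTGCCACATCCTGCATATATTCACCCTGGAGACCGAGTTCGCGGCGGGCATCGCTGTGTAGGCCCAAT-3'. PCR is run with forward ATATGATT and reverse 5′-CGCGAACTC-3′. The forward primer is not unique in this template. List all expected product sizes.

The forward primer ATATGATT matches the top strand at positions 21–28, 47–54.
The reverse primer's reverse complement is GAGTTCGCG, matching at positions 103–111.
Each forward site pairs with the reverse site to give a product ending at position 111: sizes 91, 65 bp.

91 bp, 65 bp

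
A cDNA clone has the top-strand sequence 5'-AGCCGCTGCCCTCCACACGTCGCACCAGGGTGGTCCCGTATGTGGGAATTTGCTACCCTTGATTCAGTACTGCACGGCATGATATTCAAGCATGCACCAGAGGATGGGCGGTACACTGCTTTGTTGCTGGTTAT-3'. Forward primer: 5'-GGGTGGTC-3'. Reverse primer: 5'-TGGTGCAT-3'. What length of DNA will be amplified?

Forward primer GGGTGGTC is found on the top strand at positions 28–35.
The reverse primer's reverse complement is ATGCACCA, which matches the template at positions 92–99.
Product length = (reverse-primer end) − (forward-primer start) + 1 = 99 − 28 + 1 = 72 bp.

72 bp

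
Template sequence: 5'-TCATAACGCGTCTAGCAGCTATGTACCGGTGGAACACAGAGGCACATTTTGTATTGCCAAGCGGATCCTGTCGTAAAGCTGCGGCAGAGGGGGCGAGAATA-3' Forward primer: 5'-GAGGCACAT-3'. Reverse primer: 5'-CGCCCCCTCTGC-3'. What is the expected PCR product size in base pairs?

57 bp

Scanning the template, GAGGCACAT occurs at positions 39–47; this primer anneals to the bottom strand there with its 3' end pointing downstream.
Taking the reverse complement of CGCCCCCTCTGC gives GCAGAGGGGGCG, found at positions 84–95 on the template; the primer anneals here to the top strand with its 3' end pointing upstream.
Product length = (reverse-primer end) − (forward-primer start) + 1 = 95 − 39 + 1 = 57 bp.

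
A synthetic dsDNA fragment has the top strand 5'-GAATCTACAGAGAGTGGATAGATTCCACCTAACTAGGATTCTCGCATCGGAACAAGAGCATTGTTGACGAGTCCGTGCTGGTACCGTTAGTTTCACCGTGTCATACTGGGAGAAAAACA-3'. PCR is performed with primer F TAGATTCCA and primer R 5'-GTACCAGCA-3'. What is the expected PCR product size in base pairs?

The forward primer matches the template at positions 19–27.
The reverse primer's reverse complement is TGCTGGTAC, which matches the template at positions 76–84.
Amplicon spans positions 19–84: 66 bp.

66 bp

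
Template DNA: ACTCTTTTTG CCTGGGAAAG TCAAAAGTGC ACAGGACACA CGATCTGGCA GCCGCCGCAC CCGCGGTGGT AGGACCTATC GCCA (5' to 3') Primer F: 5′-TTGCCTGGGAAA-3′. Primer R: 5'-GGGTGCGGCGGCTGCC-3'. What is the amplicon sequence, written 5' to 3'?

5'-TTGCCTGGGAAAGTCAAAAGTGCACAGGACACACGATCTGGCAGCCGCCGCACCC-3'

The forward primer matches the template at positions 8–19.
The reverse primer's reverse complement is GGCAGCCGCCGCACCC, which matches the template at positions 47–62.
The product is the template from position 8 through 62 (55 bp).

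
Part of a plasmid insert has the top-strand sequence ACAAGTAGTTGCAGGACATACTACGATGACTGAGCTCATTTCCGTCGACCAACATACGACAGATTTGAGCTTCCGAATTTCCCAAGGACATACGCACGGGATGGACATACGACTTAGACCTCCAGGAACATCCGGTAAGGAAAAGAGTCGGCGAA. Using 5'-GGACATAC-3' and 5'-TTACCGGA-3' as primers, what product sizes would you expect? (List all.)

The forward primer GGACATAC matches the top strand at positions 14–21, 86–93, 103–110.
The reverse primer's reverse complement is TCCGGTAA, matching at positions 131–138.
Each forward site pairs with the reverse site to give a product ending at position 138: sizes 125, 53, 36 bp.

125 bp, 53 bp, 36 bp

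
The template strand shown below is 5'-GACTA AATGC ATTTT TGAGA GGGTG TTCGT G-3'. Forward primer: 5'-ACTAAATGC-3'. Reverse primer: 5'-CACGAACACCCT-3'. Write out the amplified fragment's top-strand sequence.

5'-ACTAAATGCATTTTTGAGAGGGTGTTCGTG-3'

The forward primer matches the template at positions 2–10.
Taking the reverse complement of CACGAACACCCT gives AGGGTGTTCGTG, found at positions 20–31 on the template; the primer anneals here to the top strand with its 3' end pointing upstream.
The product is the template from position 2 through 31 (30 bp).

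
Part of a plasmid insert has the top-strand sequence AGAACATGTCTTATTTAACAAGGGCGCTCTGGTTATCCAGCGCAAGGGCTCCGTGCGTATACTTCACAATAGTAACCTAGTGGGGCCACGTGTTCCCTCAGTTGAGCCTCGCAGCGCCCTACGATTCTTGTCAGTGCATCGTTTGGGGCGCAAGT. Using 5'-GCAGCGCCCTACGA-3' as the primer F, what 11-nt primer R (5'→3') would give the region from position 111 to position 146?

5'-CCAAACGATGC-3'

The product's 3' end on the top strand is position 146.
The reverse primer anneals to the top strand over positions 136–146, i.e. to GCATCGTTTGG.
Its sequence written 5'→3' is the reverse complement: CCAAACGATGC.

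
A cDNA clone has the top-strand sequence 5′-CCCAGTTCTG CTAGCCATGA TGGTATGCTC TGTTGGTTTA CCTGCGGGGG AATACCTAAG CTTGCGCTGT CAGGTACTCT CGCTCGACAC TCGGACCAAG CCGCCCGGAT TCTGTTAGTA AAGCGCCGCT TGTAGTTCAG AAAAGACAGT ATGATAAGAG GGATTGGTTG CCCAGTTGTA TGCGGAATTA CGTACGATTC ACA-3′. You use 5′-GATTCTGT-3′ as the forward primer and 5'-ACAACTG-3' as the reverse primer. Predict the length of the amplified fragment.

72 bp

The forward primer matches the template at positions 108–115.
Taking the reverse complement of ACAACTG gives CAGTTGT, found at positions 173–179 on the template; the primer anneals here to the top strand with its 3' end pointing upstream.
The product runs from position 108 to position 179, so its length is 179 − 108 + 1 = 72 bp.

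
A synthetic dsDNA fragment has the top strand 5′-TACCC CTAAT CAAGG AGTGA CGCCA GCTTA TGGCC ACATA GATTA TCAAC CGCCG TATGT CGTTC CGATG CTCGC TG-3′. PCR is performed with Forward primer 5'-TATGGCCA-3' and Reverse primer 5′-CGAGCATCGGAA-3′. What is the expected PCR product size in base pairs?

46 bp

Scanning the template, TATGGCCA occurs at positions 29–36; this primer anneals to the bottom strand there with its 3' end pointing downstream.
Reverse complement of the reverse primer: TTCCGATGCTCG. This occurs on the top strand at positions 63–74.
Product length = (reverse-primer end) − (forward-primer start) + 1 = 74 − 29 + 1 = 46 bp.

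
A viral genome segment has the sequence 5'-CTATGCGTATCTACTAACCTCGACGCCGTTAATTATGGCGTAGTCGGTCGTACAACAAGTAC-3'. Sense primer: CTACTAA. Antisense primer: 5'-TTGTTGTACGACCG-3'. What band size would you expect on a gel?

The forward primer matches the template at positions 11–17.
The reverse primer's reverse complement is CGGTCGTACAACAA, which matches the template at positions 45–58.
Product length = (reverse-primer end) − (forward-primer start) + 1 = 58 − 11 + 1 = 48 bp.

48 bp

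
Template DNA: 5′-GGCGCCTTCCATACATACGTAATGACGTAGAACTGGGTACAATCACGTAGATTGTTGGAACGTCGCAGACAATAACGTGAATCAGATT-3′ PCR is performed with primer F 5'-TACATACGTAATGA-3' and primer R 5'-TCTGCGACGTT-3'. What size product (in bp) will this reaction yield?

58 bp

The forward primer matches the template at positions 12–25.
Taking the reverse complement of TCTGCGACGTT gives AACGTCGCAGA, found at positions 59–69 on the template; the primer anneals here to the top strand with its 3' end pointing upstream.
Amplicon spans positions 12–69: 58 bp.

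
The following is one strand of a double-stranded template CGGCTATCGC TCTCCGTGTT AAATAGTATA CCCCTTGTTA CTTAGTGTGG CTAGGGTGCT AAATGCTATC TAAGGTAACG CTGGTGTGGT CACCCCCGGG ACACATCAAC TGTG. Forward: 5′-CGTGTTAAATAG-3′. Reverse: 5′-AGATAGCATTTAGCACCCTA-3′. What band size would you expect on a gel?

Forward primer CGTGTTAAATAG is found on the top strand at positions 15–26.
Taking the reverse complement of AGATAGCATTTAGCACCCTA gives TAGGGTGCTAAATGCTATCT, found at positions 52–71 on the template; the primer anneals here to the top strand with its 3' end pointing upstream.
Amplicon spans positions 15–71: 57 bp.

57 bp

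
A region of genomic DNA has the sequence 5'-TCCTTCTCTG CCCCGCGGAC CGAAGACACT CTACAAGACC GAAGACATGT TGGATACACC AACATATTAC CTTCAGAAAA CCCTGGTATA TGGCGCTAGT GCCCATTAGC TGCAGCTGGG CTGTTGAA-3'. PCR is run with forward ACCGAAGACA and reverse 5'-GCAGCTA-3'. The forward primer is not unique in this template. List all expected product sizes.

The forward primer ACCGAAGACA matches the top strand at positions 19–28, 38–47.
The reverse primer's reverse complement is TAGCTGC, matching at positions 107–113.
Each forward site pairs with the reverse site to give a product ending at position 113: sizes 95, 76 bp.

95 bp, 76 bp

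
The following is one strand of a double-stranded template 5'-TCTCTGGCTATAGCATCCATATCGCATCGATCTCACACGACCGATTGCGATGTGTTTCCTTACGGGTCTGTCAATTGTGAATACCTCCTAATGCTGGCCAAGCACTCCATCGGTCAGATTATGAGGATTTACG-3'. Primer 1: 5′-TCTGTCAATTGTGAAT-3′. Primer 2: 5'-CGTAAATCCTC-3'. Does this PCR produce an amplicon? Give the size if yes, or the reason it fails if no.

Primer 1 (TCTGTCAATTGTGAAT) matches the top strand at positions 67–82; it acts as a forward primer.
Primer 2's reverse complement is GAGGATTTACG, matching the top strand at positions 123–133; it acts as a reverse primer.
The 3' ends face each other across positions 67–133, giving a 67 bp product.

Yes — a 67 bp product.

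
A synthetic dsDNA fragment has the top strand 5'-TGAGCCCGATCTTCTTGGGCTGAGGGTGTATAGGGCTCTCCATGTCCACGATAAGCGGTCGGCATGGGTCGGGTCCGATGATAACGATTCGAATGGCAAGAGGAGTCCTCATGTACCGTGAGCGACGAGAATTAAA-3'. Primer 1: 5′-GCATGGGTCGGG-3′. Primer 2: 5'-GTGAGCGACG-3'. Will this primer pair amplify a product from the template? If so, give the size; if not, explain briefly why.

Primer 1 (GCATGGGTCGGG) matches the top strand at positions 62–73 (3' end points downstream).
Primer 2 (GTGAGCGACG) also matches the top strand directly, at positions 118–127 — its reverse complement CGTCGCTCAC is not present.
Both primers anneal to the bottom strand with 3' ends pointing the same way, so neither can prime synthesis back toward the other.

No product — both primers anneal to the same strand and extend in the same direction.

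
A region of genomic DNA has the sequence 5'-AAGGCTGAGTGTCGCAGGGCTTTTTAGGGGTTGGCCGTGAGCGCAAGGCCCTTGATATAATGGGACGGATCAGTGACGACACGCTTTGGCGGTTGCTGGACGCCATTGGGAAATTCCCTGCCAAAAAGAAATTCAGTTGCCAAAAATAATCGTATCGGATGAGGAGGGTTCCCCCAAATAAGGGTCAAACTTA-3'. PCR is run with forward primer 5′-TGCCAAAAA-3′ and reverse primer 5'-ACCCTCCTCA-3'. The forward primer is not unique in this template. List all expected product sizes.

51 bp, 32 bp

The forward primer TGCCAAAAA matches the top strand at positions 119–127, 138–146.
The reverse primer's reverse complement is TGAGGAGGGT, matching at positions 160–169.
Each forward site pairs with the reverse site to give a product ending at position 169: sizes 51, 32 bp.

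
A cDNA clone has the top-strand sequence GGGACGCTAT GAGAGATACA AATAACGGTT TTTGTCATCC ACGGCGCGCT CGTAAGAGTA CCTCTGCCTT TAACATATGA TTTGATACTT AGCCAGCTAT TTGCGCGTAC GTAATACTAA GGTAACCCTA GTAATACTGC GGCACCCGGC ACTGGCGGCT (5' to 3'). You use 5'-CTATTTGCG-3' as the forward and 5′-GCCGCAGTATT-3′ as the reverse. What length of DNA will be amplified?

Forward primer CTATTTGCG is found on the top strand at positions 97–105.
The reverse primer's reverse complement is AATACTGCGGC, which matches the template at positions 133–143.
The product runs from position 97 to position 143, so its length is 143 − 97 + 1 = 47 bp.

47 bp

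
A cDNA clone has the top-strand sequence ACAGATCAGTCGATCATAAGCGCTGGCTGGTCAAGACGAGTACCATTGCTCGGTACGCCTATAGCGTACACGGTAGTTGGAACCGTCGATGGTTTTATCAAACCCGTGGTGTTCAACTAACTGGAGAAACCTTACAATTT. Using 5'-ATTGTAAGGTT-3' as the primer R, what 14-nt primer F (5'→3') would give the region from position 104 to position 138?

5'-CCGTGGTGTTCAAC-3'

The reverse primer's reverse complement AACCTTACAAT matches the template at positions 128–138; the product starts at position 104.
The forward primer is identical to the top strand over positions 104–117: CCGTGGTGTTCAAC.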